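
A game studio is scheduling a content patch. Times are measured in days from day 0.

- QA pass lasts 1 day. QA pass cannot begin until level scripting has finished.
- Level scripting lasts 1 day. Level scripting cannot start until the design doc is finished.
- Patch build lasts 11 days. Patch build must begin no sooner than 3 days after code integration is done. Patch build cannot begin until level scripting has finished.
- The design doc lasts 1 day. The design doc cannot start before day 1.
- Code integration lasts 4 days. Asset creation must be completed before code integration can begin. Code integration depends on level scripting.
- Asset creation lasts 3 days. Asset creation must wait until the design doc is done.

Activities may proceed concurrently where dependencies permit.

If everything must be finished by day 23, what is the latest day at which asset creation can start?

2

Nothing follows patch build; the deadline of day 23 is its only limit. It must start by 23 − 11 = day 12.
Code integration has to be done before patch build (must start by day 12, minus 3-day gap → day 9). That means finishing by day 9, i.e. starting by 9 − 4 = day 5.
Asset creation has to be done before code integration (must start by day 5). That means finishing by day 5, i.e. starting by 5 − 3 = day 2.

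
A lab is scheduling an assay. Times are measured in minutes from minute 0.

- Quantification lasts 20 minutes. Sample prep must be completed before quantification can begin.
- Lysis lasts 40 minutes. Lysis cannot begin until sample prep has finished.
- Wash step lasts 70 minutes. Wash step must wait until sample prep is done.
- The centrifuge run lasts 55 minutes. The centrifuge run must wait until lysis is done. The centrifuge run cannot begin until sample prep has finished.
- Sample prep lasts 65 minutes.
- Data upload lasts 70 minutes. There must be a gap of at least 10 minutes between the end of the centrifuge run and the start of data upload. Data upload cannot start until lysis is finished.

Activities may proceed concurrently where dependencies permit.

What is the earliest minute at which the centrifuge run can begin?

Sample prep can start immediately at minute 0; it finishes at minute 65.
After sample prep (finishes minute 65), lysis can start at minute 65 and finishes at minute 105.
The centrifuge run waits on lysis (finishes minute 105); sample prep (finishes minute 65). The latest of these is minute 105, which is the earliest the centrifuge run can start.

105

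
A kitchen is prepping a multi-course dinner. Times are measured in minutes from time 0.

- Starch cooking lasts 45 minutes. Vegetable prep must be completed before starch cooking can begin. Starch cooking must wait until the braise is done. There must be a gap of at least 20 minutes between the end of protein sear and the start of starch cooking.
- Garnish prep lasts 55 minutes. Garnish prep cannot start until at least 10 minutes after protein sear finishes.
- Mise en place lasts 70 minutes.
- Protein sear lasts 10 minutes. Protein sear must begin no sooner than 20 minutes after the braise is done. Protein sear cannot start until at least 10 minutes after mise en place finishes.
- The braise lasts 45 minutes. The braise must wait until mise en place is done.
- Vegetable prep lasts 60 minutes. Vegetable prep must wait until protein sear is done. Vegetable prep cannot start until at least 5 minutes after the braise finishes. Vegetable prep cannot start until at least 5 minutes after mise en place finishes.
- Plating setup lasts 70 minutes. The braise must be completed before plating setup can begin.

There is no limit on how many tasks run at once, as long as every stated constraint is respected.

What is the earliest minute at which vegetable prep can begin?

Mise en place can start immediately at minute 0; it finishes at minute 70.
The braise cannot begin until mise en place (finishes minute 70). It runs from minute 70 to 70 + 45 = minute 115.
Protein sear cannot start until the braise (finishes minute 115, plus 20-minute gap → minute 135); mise en place (finishes minute 70, plus 10-minute gap → minute 80). The controlling bound is minute 135, so protein sear finishes at 135 + 10 = minute 145.
Vegetable prep waits on protein sear (finishes minute 145); the braise (finishes minute 115, plus 5-minute gap → minute 120); mise en place (finishes minute 70, plus 5-minute gap → minute 75). The latest of these is minute 145, which is the earliest vegetable prep can start.

145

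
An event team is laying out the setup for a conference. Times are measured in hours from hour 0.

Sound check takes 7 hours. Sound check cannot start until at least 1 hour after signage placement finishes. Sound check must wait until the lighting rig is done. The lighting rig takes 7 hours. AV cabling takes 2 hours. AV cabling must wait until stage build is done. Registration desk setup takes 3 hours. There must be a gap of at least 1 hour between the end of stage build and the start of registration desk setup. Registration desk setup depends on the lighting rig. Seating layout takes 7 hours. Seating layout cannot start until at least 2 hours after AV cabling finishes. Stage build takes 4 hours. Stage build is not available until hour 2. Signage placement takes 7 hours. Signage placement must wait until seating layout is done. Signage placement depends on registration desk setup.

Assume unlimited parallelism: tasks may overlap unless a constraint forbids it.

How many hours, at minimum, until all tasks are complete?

The lighting rig has no prerequisites, so it starts at hour 0 and finishes at hour 7.
After its own release at hour 2, stage build can start at hour 2 and finishes at hour 6.
Registration desk setup cannot start until stage build (finishes hour 6, plus 1-hour gap → hour 7); the lighting rig (finishes hour 7). The controlling bound is hour 7, so registration desk setup finishes at 7 + 3 = hour 10.
AV cabling waits on stage build (finishes hour 6), so it starts at hour 6 and finishes at 6 + 2 = hour 8.
Seating layout waits on AV cabling (finishes hour 8, plus 2-hour gap → hour 10), so it starts at hour 10 and finishes at 10 + 7 = hour 17.
Signage placement needs all of seating layout (finishes hour 17); registration desk setup (finishes hour 10). That puts its earliest start at hour 17; it finishes at 17 + 7 = hour 24.
Sound check has to wait for signage placement (finishes hour 24, plus 1-hour gap → hour 25); the lighting rig (finishes hour 7). The latest of these is hour 25, so sound check runs hour 25 to 25 + 7 = hour 32.
All tasks are finished once the last one completes. Finish times: Stage build at 6, The lighting rig at 7, AV cabling at 8, Seating layout at 17, Registration desk setup at 10, Signage placement at 24, Sound check at 32. The latest is hour 32.

32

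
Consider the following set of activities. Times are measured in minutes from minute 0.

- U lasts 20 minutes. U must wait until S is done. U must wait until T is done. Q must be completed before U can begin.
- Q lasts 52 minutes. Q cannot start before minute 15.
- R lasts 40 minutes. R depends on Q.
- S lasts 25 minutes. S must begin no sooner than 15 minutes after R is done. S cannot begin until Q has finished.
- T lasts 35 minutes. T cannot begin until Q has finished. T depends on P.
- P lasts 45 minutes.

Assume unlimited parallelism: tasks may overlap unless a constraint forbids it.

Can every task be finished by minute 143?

Q waits on its own release at minute 15, so it starts at minute 15 and finishes at 15 + 52 = minute 67.
R cannot begin until Q (finishes minute 67). It runs from minute 67 to 67 + 40 = minute 107.
S needs all of R (finishes minute 107, plus 15-minute gap → minute 122); Q (finishes minute 67). That puts its earliest start at minute 122; it finishes at 122 + 25 = minute 147.
P has no prerequisites, so it starts at minute 0 and finishes at minute 45.
T cannot start until Q (finishes minute 67); P (finishes minute 45). The controlling bound is minute 67, so T finishes at 67 + 35 = minute 102.
U cannot start until S (finishes minute 147); T (finishes minute 102); Q (finishes minute 67). The controlling bound is minute 147, so U finishes at 147 + 20 = minute 167.
The earliest everything can be done is minute 167, which is after the deadline of 143, so it is not possible.

No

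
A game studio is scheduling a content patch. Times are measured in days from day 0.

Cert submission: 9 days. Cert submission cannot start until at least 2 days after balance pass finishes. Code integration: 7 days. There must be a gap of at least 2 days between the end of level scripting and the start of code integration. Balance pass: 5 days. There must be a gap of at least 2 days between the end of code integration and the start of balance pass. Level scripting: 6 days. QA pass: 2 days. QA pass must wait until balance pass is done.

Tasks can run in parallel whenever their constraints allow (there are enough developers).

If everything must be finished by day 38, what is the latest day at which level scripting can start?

QA pass has no dependents, so it just needs to finish by day 38. Starting by 38 − 2 = day 36 achieves that.
To finish by day 38, cert submission (duration 9) must start no later than day 29.
For balance pass: QA pass (must start by day 36); cert submission (must start by day 29, minus 2-day gap → day 27). The most restrictive is day 27; with a 5-day duration, balance pass must start by day 22.
Code integration feeds into balance pass (must start by day 22, minus 2-day gap → day 20); so code integration must finish by day 20 and therefore start by day 13.
Level scripting has to be done before code integration (must start by day 13, minus 2-day gap → day 11). That means finishing by day 11, i.e. starting by 11 − 6 = day 5.

5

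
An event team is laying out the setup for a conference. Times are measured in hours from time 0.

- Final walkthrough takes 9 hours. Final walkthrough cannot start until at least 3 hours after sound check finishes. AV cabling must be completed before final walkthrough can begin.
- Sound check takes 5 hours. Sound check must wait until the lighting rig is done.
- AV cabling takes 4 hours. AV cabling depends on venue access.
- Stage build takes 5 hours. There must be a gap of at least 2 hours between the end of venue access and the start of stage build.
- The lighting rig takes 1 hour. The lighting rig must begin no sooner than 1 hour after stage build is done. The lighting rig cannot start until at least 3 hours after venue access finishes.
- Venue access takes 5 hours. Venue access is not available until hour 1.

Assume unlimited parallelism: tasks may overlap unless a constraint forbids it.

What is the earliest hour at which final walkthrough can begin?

23

Venue access cannot begin until its own release at hour 1. It runs from hour 1 to 1 + 5 = hour 6.
AV cabling cannot begin until venue access (finishes hour 6). It runs from hour 6 to 6 + 4 = hour 10.
Stage build cannot begin until venue access (finishes hour 6, plus 2-hour gap → hour 8). It runs from hour 8 to 8 + 5 = hour 13.
The lighting rig has to wait for stage build (finishes hour 13, plus 1-hour gap → hour 14); venue access (finishes hour 6, plus 3-hour gap → hour 9). The latest of these is hour 14, so the lighting rig runs hour 14 to 14 + 1 = hour 15.
After the lighting rig (finishes hour 15), sound check can start at hour 15 and finishes at hour 20.
Final walkthrough waits on sound check (finishes hour 20, plus 3-hour gap → hour 23); AV cabling (finishes hour 10). The latest of these is hour 23, which is the earliest final walkthrough can start.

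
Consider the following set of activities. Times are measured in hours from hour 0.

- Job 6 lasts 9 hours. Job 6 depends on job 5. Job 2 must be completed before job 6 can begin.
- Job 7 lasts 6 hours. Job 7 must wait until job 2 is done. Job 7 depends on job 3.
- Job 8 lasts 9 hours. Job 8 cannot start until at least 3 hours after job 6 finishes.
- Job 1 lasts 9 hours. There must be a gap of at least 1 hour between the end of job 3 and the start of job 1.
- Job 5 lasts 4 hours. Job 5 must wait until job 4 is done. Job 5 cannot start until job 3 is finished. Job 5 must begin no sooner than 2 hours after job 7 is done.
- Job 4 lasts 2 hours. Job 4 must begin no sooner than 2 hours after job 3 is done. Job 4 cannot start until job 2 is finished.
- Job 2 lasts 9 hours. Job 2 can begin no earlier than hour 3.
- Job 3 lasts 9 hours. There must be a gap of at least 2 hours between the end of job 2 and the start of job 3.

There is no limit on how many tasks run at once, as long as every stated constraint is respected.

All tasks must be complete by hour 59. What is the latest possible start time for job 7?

26

Nothing follows job 8; the deadline of hour 59 is its only limit. It must start by 59 − 9 = hour 50.
Job 6 must finish before job 8 (must start by hour 50, minus 3-hour gap → hour 47). With a 9-hour duration, job 6 must start by 47 − 9 = hour 38.
Job 5 must finish before job 6 (must start by hour 38). With a 4-hour duration, job 5 must start by 38 − 4 = hour 34.
Since job 5 (must start by hour 34, minus 2-hour gap → hour 32) depends on it, job 7 must finish by hour 32. Backing off its 6-hour duration gives a latest start of hour 26.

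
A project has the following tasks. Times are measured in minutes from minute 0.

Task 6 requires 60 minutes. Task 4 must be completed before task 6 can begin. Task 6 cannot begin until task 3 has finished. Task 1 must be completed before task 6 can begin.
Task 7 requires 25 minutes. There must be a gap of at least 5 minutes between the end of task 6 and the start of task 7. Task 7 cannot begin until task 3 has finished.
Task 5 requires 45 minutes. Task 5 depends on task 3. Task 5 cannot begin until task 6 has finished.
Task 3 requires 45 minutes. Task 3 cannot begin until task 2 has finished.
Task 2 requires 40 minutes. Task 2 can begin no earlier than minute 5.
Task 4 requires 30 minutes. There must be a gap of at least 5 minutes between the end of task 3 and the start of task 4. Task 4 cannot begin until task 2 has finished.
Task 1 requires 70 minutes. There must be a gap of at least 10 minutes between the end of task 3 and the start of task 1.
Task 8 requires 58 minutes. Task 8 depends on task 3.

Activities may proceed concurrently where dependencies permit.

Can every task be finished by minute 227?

No

Task 2 waits on its own release at minute 5, so it starts at minute 5 and finishes at 5 + 40 = minute 45.
Task 3 waits on task 2 (finishes minute 45), so it starts at minute 45 and finishes at 45 + 45 = minute 90.
Task 8 waits on task 3 (finishes minute 90), so it starts at minute 90 and finishes at 90 + 58 = minute 148.
Task 4 needs all of task 3 (finishes minute 90, plus 5-minute gap → minute 95); task 2 (finishes minute 45). That puts its earliest start at minute 95; it finishes at 95 + 30 = minute 125.
Task 1 waits on task 3 (finishes minute 90, plus 10-minute gap → minute 100), so it starts at minute 100 and finishes at 100 + 70 = minute 170.
Task 6 cannot start until task 4 (finishes minute 125); task 3 (finishes minute 90); task 1 (finishes minute 170). The controlling bound is minute 170, so task 6 finishes at 170 + 60 = minute 230.
Task 7 cannot start until task 6 (finishes minute 230, plus 5-minute gap → minute 235); task 3 (finishes minute 90). The controlling bound is minute 235, so task 7 finishes at 235 + 25 = minute 260.
Task 5 has to wait for task 3 (finishes minute 90); task 6 (finishes minute 230). The latest of these is minute 230, so task 5 runs minute 230 to 230 + 45 = minute 275.
The earliest everything can be done is minute 275, which is after the deadline of 227, so it is not possible.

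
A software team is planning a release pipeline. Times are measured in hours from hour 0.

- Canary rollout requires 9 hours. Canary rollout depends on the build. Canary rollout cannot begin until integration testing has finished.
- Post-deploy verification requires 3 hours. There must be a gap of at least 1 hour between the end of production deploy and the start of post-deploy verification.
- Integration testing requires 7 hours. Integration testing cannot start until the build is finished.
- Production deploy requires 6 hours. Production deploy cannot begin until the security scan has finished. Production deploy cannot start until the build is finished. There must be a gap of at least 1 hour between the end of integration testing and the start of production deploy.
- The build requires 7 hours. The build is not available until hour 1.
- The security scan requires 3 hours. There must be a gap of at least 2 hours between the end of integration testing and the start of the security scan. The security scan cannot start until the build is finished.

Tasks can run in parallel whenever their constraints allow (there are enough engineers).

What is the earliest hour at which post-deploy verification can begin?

The build cannot begin until its own release at hour 1. It runs from hour 1 to 1 + 7 = hour 8.
Integration testing cannot begin until the build (finishes hour 8). It runs from hour 8 to 8 + 7 = hour 15.
The security scan has to wait for integration testing (finishes hour 15, plus 2-hour gap → hour 17); the build (finishes hour 8). The latest of these is hour 17, so the security scan runs hour 17 to 17 + 3 = hour 20.
For production deploy: the security scan (finishes hour 20); the build (finishes hour 8); integration testing (finishes hour 15, plus 1-hour gap → hour 16). Taking the maximum gives a start of hour 20, and it finishes at 20 + 6 = hour 26.
Post-deploy verification waits on production deploy (finishes hour 26, plus 1-hour gap → hour 27), so the earliest it can start is hour 27.

27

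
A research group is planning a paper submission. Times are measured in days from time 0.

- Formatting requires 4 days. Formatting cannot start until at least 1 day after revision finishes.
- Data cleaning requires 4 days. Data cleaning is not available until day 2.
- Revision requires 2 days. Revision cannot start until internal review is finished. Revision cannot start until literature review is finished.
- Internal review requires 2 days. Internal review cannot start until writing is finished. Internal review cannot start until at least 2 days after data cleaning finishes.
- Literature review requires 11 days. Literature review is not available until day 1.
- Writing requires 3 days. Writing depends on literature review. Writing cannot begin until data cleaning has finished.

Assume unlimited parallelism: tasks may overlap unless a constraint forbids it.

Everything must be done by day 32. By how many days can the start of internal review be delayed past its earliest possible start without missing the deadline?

Data cleaning cannot begin until its own release at day 2. It runs from day 2 to 2 + 4 = day 6.
Literature review cannot begin until its own release at day 1. It runs from day 1 to 1 + 11 = day 12.
For writing: literature review (finishes day 12); data cleaning (finishes day 6). Taking the maximum gives a start of day 12, and it finishes at 12 + 3 = day 15.
Internal review cannot start until writing (finishes day 15); data cleaning (finishes day 6, plus 2-day gap → day 8). The controlling bound is day 15, so internal review finishes at 15 + 2 = day 17.

Working backward from the deadline:
Formatting must finish by day 32; it takes 4 days, so it must start by 32 − 4 = day 28.
Since formatting (must start by day 28, minus 1-day gap → day 27) depends on it, revision must finish by day 27. Backing off its 2-day duration gives a latest start of day 25.
Internal review must finish before revision (must start by day 25). With a 2-day duration, internal review must start by 25 − 2 = day 23.
So internal review can start as early as day 15 and as late as day 23, giving 23 − 15 = 8 days of slack.

8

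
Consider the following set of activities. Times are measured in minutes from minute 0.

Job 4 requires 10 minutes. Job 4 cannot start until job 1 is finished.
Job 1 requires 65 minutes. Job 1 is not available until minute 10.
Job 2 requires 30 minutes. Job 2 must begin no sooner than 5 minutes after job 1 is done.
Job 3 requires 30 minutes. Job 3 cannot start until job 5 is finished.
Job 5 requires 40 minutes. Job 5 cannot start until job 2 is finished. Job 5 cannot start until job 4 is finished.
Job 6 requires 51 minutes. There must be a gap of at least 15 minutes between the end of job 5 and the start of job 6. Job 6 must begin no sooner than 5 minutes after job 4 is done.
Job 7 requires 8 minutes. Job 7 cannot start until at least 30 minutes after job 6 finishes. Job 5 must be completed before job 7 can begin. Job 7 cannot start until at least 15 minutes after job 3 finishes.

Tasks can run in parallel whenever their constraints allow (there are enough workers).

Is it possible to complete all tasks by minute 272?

Yes

Job 1 waits on its own release at minute 10, so it starts at minute 10 and finishes at 10 + 65 = minute 75.
Job 4 waits on job 1 (finishes minute 75), so it starts at minute 75 and finishes at 75 + 10 = minute 85.
Job 2 cannot begin until job 1 (finishes minute 75, plus 5-minute gap → minute 80). It runs from minute 80 to 80 + 30 = minute 110.
For job 5: job 2 (finishes minute 110); job 4 (finishes minute 85). Taking the maximum gives a start of minute 110, and it finishes at 110 + 40 = minute 150.
Job 6 has to wait for job 5 (finishes minute 150, plus 15-minute gap → minute 165); job 4 (finishes minute 85, plus 5-minute gap → minute 90). The latest of these is minute 165, so job 6 runs minute 165 to 165 + 51 = minute 216.
After job 5 (finishes minute 150), job 3 can start at minute 150 and finishes at minute 180.
Job 7 has to wait for job 6 (finishes minute 216, plus 30-minute gap → minute 246); job 5 (finishes minute 150); job 3 (finishes minute 180, plus 15-minute gap → minute 195). The latest of these is minute 246, so job 7 runs minute 246 to 246 + 8 = minute 254.
Every task is finished by minute 254, which is no later than the deadline of 272, so the schedule is feasible.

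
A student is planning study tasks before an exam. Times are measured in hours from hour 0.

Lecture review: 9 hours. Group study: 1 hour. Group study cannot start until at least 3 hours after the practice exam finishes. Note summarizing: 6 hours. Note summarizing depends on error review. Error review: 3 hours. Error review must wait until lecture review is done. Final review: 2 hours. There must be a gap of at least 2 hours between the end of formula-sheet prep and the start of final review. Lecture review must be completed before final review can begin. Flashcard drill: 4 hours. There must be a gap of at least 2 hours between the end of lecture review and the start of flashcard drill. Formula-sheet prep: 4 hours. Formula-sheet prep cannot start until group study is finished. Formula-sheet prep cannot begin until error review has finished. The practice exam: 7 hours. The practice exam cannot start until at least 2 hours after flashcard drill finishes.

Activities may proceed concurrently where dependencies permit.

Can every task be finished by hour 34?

Nothing blocks lecture review, so it runs from hour 0 to hour 9.
Error review waits on lecture review (finishes hour 9), so it starts at hour 9 and finishes at 9 + 3 = hour 12.
After error review (finishes hour 12), note summarizing can start at hour 12 and finishes at hour 18.
Flashcard drill cannot begin until lecture review (finishes hour 9, plus 2-hour gap → hour 11). It runs from hour 11 to 11 + 4 = hour 15.
After flashcard drill (finishes hour 15, plus 2-hour gap → hour 17), the practice exam can start at hour 17 and finishes at hour 24.
Group study waits on the practice exam (finishes hour 24, plus 3-hour gap → hour 27), so it starts at hour 27 and finishes at 27 + 1 = hour 28.
Formula-sheet prep needs all of group study (finishes hour 28); error review (finishes hour 12). That puts its earliest start at hour 28; it finishes at 28 + 4 = hour 32.
Final review needs all of formula-sheet prep (finishes hour 32, plus 2-hour gap → hour 34); lecture review (finishes hour 9). That puts its earliest start at hour 34; it finishes at 34 + 2 = hour 36.
The earliest everything can be done is hour 36, which is after the deadline of 34, so it is not possible.

No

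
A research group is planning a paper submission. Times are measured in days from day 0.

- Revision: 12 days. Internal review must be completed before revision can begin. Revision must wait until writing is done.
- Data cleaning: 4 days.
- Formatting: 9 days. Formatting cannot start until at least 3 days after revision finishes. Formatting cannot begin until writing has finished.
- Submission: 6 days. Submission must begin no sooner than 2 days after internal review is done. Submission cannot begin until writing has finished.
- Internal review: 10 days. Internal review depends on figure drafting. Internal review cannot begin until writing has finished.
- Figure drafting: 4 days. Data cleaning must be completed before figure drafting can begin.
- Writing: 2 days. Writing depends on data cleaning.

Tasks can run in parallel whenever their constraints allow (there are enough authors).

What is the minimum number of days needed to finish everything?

42

Data cleaning can start immediately at day 0; it finishes at day 4.
Writing cannot begin until data cleaning (finishes day 4). It runs from day 4 to 4 + 2 = day 6.
Figure drafting waits on data cleaning (finishes day 4), so it starts at day 4 and finishes at 4 + 4 = day 8.
Internal review cannot start until figure drafting (finishes day 8); writing (finishes day 6). The controlling bound is day 8, so internal review finishes at 8 + 10 = day 18.
Submission cannot start until internal review (finishes day 18, plus 2-day gap → day 20); writing (finishes day 6). The controlling bound is day 20, so submission finishes at 20 + 6 = day 26.
Revision cannot start until internal review (finishes day 18); writing (finishes day 6). The controlling bound is day 18, so revision finishes at 18 + 12 = day 30.
Formatting has to wait for revision (finishes day 30, plus 3-day gap → day 33); writing (finishes day 6). The latest of these is day 33, so formatting runs day 33 to 33 + 9 = day 42.
All tasks are finished once the last one completes. Finish times: Data cleaning at 4, Figure drafting at 8, Writing at 6, Internal review at 18, Revision at 30, Formatting at 42, Submission at 26. The latest is day 42.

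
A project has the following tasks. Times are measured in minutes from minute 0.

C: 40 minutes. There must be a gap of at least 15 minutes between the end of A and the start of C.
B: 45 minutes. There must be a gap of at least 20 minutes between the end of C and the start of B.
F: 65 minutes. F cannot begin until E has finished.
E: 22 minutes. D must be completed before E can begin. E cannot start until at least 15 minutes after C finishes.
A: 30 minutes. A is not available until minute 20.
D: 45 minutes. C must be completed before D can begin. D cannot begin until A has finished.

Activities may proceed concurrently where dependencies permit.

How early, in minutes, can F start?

A cannot begin until its own release at minute 20. It runs from minute 20 to 20 + 30 = minute 50.
After A (finishes minute 50, plus 15-minute gap → minute 65), C can start at minute 65 and finishes at minute 105.
D has to wait for C (finishes minute 105); A (finishes minute 50). The latest of these is minute 105, so D runs minute 105 to 105 + 45 = minute 150.
E cannot start until D (finishes minute 150); C (finishes minute 105, plus 15-minute gap → minute 120). The controlling bound is minute 150, so E finishes at 150 + 22 = minute 172.
F waits on E (finishes minute 172), so the earliest it can start is minute 172.

172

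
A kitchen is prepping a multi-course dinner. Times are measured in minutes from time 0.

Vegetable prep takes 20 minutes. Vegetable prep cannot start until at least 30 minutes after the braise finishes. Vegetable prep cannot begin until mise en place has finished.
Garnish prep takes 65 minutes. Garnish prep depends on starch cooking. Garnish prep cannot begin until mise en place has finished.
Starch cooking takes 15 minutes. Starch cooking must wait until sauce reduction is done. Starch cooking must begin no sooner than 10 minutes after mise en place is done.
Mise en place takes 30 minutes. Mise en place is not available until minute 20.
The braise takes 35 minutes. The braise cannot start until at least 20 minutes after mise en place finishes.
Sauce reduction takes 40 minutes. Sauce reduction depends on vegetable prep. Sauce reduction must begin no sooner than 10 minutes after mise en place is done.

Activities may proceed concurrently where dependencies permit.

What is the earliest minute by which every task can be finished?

275

Mise en place waits on its own release at minute 20, so it starts at minute 20 and finishes at 20 + 30 = minute 50.
After mise en place (finishes minute 50, plus 20-minute gap → minute 70), the braise can start at minute 70 and finishes at minute 105.
Vegetable prep has to wait for the braise (finishes minute 105, plus 30-minute gap → minute 135); mise en place (finishes minute 50). The latest of these is minute 135, so vegetable prep runs minute 135 to 135 + 20 = minute 155.
Sauce reduction cannot start until vegetable prep (finishes minute 155); mise en place (finishes minute 50, plus 10-minute gap → minute 60). The controlling bound is minute 155, so sauce reduction finishes at 155 + 40 = minute 195.
Starch cooking needs all of sauce reduction (finishes minute 195); mise en place (finishes minute 50, plus 10-minute gap → minute 60). That puts its earliest start at minute 195; it finishes at 195 + 15 = minute 210.
Garnish prep cannot start until starch cooking (finishes minute 210); mise en place (finishes minute 50). The controlling bound is minute 210, so garnish prep finishes at 210 + 65 = minute 275.
All tasks are finished once the last one completes. Finish times: Mise en place at 50, The braise at 105, Vegetable prep at 155, Sauce reduction at 195, Starch cooking at 210, Garnish prep at 275. The latest is minute 275.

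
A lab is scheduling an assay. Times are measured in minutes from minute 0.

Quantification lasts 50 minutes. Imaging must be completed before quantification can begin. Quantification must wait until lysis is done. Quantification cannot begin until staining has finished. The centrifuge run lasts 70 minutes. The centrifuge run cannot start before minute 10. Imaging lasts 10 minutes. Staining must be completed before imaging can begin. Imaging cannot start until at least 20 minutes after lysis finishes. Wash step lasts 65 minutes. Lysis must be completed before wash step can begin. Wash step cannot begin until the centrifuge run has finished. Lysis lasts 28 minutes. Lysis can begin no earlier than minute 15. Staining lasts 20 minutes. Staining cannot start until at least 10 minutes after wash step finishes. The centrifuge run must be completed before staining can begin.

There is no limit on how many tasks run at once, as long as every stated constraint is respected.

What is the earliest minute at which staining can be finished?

175

The centrifuge run waits on its own release at minute 10, so it starts at minute 10 and finishes at 10 + 70 = minute 80.
Lysis cannot begin until its own release at minute 15. It runs from minute 15 to 15 + 28 = minute 43.
Wash step cannot start until lysis (finishes minute 43); the centrifuge run (finishes minute 80). The controlling bound is minute 80, so wash step finishes at 80 + 65 = minute 145.
Staining needs all of wash step (finishes minute 145, plus 10-minute gap → minute 155); the centrifuge run (finishes minute 80). That puts its earliest start at minute 155; it finishes at 155 + 20 = minute 175.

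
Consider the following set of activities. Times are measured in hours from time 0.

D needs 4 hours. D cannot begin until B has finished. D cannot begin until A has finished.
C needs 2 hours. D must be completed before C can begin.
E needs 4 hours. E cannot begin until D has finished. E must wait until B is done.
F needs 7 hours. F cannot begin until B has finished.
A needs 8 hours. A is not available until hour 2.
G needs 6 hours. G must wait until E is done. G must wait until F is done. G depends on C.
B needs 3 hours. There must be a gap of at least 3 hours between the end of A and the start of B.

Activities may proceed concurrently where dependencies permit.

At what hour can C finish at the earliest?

22

After its own release at hour 2, A can start at hour 2 and finishes at hour 10.
B waits on A (finishes hour 10, plus 3-hour gap → hour 13), so it starts at hour 13 and finishes at 13 + 3 = hour 16.
D has to wait for B (finishes hour 16); A (finishes hour 10). The latest of these is hour 16, so D runs hour 16 to 16 + 4 = hour 20.
After D (finishes hour 20), C can start at hour 20 and finishes at hour 22.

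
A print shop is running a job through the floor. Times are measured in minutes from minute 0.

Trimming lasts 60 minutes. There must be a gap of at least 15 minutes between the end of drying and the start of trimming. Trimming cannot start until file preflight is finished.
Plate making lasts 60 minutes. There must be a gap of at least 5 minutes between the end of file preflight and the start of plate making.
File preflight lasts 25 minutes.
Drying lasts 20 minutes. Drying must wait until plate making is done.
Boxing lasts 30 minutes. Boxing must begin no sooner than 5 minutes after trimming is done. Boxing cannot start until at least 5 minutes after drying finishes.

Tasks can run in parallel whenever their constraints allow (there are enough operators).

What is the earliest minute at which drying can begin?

90

File preflight has no prerequisites, so it starts at minute 0 and finishes at minute 25.
After file preflight (finishes minute 25, plus 5-minute gap → minute 30), plate making can start at minute 30 and finishes at minute 90.
Drying waits on plate making (finishes minute 90), so the earliest it can start is minute 90.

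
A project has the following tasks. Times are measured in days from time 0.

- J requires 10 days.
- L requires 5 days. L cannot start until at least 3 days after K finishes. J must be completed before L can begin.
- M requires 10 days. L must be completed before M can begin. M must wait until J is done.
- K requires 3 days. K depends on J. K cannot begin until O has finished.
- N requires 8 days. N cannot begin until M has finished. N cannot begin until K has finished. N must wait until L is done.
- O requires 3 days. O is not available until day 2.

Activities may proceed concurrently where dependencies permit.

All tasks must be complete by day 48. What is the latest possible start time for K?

Nothing follows N; the deadline of day 48 is its only limit. It must start by 48 − 8 = day 40.
M must finish before N (must start by day 40). With a 10-day duration, M must start by 40 − 10 = day 30.
For L: M (must start by day 30); N (must start by day 40). The most restrictive is day 30; with a 5-day duration, L must start by day 25.
K feeds L (must start by day 25, minus 3-day gap → day 22); N (must start by day 40). Taking the minimum, K must finish by day 22 and start by 22 − 3 = day 19.

19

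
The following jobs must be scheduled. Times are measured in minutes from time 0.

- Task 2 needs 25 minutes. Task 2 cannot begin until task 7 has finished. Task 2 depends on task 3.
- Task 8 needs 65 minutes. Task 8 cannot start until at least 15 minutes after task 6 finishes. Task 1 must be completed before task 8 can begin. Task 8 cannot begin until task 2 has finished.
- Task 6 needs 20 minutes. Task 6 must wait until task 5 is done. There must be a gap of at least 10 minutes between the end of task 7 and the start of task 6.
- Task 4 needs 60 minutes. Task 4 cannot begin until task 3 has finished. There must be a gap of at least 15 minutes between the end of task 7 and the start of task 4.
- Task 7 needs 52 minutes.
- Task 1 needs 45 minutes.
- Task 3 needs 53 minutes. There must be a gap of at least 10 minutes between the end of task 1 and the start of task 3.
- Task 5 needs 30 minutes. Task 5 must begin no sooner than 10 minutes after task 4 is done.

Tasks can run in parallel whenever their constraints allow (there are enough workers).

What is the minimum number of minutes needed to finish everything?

308

Task 7 has no prerequisites, so it starts at minute 0 and finishes at minute 52.
Task 1 has no prerequisites, so it starts at minute 0 and finishes at minute 45.
Task 3 waits on task 1 (finishes minute 45, plus 10-minute gap → minute 55), so it starts at minute 55 and finishes at 55 + 53 = minute 108.
Task 4 cannot start until task 3 (finishes minute 108); task 7 (finishes minute 52, plus 15-minute gap → minute 67). The controlling bound is minute 108, so task 4 finishes at 108 + 60 = minute 168.
Task 5 cannot begin until task 4 (finishes minute 168, plus 10-minute gap → minute 178). It runs from minute 178 to 178 + 30 = minute 208.
Task 6 needs all of task 5 (finishes minute 208); task 7 (finishes minute 52, plus 10-minute gap → minute 62). That puts its earliest start at minute 208; it finishes at 208 + 20 = minute 228.
Task 2 has to wait for task 7 (finishes minute 52); task 3 (finishes minute 108). The latest of these is minute 108, so task 2 runs minute 108 to 108 + 25 = minute 133.
Task 8 has to wait for task 6 (finishes minute 228, plus 15-minute gap → minute 243); task 1 (finishes minute 45); task 2 (finishes minute 133). The latest of these is minute 243, so task 8 runs minute 243 to 243 + 65 = minute 308.
All tasks are finished once the last one completes. Finish times: Task 1 at 45, Task 2 at 133, Task 3 at 108, Task 4 at 168, Task 5 at 208, Task 6 at 228, Task 7 at 52, Task 8 at 308. The latest is minute 308.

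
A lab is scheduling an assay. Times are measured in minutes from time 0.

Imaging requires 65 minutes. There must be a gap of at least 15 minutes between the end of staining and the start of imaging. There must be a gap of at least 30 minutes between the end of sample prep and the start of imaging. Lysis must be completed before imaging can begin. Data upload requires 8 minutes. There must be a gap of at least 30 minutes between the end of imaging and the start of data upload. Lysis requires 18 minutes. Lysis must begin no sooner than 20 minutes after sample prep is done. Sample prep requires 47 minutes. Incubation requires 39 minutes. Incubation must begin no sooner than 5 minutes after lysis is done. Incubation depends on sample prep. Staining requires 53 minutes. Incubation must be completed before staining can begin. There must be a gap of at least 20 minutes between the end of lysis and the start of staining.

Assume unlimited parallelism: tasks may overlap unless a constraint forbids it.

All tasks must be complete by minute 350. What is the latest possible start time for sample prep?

Nothing follows data upload; the deadline of minute 350 is its only limit. It must start by 350 − 8 = minute 342.
Imaging has to be done before data upload (must start by minute 342, minus 30-minute gap → minute 312). That means finishing by minute 312, i.e. starting by 312 − 65 = minute 247.
Since imaging (must start by minute 247, minus 15-minute gap → minute 232) depends on it, staining must finish by minute 232. Backing off its 53-minute duration gives a latest start of minute 179.
Since staining (must start by minute 179) depends on it, incubation must finish by minute 179. Backing off its 39-minute duration gives a latest start of minute 140.
Lysis must finish in time for incubation (must start by minute 140, minus 5-minute gap → minute 135); staining (must start by minute 179, minus 20-minute gap → minute 159); imaging (must start by minute 247). The tightest is minute 135, so lysis must start by 135 − 18 = minute 117.
Sample prep has several dependents: lysis (must start by minute 117, minus 20-minute gap → minute 97); incubation (must start by minute 140); imaging (must start by minute 247, minus 30-minute gap → minute 217). The earliest of those limits is minute 97, so sample prep must start by 97 − 47 = minute 50.

50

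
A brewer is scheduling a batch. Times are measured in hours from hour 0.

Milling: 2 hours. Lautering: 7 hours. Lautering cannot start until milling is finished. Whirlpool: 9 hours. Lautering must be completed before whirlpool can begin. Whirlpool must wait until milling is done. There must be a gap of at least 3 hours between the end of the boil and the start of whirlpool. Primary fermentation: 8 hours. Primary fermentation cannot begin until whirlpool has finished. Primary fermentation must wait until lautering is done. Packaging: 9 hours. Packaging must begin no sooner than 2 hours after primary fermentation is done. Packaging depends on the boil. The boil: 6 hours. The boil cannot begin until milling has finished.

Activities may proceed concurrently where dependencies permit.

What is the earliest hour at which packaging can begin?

30

Nothing blocks milling, so it runs from hour 0 to hour 2.
The boil cannot begin until milling (finishes hour 2). It runs from hour 2 to 2 + 6 = hour 8.
Lautering cannot begin until milling (finishes hour 2). It runs from hour 2 to 2 + 7 = hour 9.
Whirlpool has to wait for lautering (finishes hour 9); milling (finishes hour 2); the boil (finishes hour 8, plus 3-hour gap → hour 11). The latest of these is hour 11, so whirlpool runs hour 11 to 11 + 9 = hour 20.
For primary fermentation: whirlpool (finishes hour 20); lautering (finishes hour 9). Taking the maximum gives a start of hour 20, and it finishes at 20 + 8 = hour 28.
Packaging waits on primary fermentation (finishes hour 28, plus 2-hour gap → hour 30); the boil (finishes hour 8). The latest of these is hour 30, which is the earliest packaging can start.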